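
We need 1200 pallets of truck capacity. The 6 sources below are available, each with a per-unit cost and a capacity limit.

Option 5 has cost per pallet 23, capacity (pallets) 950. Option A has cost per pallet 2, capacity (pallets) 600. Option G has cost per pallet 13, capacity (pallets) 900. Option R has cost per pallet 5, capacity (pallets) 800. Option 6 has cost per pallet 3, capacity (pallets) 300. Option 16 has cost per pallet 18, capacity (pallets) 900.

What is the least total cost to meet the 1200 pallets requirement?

3600

Cheapest first:
Option A (2): use full 600 ; 600 pallets to go.
Take 300 from Option 6 at 3 ; need 300 more.
Option R at 5: take 300 of its 800 ; requirement met.
Option G, Option 16, Option 5: unused.
Cost = 600×2 + 300×3 + 300×5 = 3600.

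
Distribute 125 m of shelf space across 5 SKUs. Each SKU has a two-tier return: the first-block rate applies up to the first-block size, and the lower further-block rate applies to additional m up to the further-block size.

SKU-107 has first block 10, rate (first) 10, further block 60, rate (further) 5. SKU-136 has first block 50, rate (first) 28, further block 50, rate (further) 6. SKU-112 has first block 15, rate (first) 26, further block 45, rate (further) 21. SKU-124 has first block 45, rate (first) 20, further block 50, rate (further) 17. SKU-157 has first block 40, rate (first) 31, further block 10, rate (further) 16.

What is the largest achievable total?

Order all 10 blocks by rate: SKU-157/first 31 > SKU-136/first 28 > SKU-112/first 26 > SKU-112/second 21 > SKU-124/first 20 > SKU-124/second 17 > SKU-157/second 16 > SKU-107/first 10 > SKU-136/second 6 > SKU-107/second 5.
Fill SKU-157 first block (40 at 31) → 85 left.
Fill SKU-136 first block (50 at 28) → 35 left.
SKU-112/first (26): +15 → 20 left.
20 remain; put them into SKU-112 second at 21.
Total = 31×40 + 28×50 + 26×15 + 21×20 = 3450.

3450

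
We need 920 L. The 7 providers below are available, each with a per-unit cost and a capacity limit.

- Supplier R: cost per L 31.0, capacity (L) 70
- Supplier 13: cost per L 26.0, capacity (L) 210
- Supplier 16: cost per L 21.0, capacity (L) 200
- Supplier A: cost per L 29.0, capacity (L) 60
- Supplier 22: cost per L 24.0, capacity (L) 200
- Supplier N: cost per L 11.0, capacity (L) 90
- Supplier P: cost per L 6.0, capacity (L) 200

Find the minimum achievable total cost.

17230

Cheapest first:
Take 200 from Supplier P at 6.0 ; need 720 more.
Take 90 from Supplier N at 11.0 ; need 630 more.
Supplier 16 (21.0): use full 200 ; 430 L to go.
Supplier 22 at 24.0: take all 200 L ; 230 still needed.
Take 210 from Supplier 13 at 26.0 ; need 20 more.
Supplier A at 29.0: take 20 of its 60 ; requirement met.
Supplier R: unused.
Cost = 200×6.0 + 90×11.0 + 200×21.0 + 200×24.0 + 210×26.0 + 20×29.0 = 17230.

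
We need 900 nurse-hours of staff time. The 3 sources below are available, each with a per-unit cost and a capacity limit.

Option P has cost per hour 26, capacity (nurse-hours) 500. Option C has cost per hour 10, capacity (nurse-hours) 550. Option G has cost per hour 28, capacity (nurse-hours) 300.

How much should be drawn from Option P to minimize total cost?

350

Fill from the cheapest source first.
Take 550 from Option C at 10 → need 350 more.
Option P at 26: take 350 of its 500 → requirement met.
Option G: unused.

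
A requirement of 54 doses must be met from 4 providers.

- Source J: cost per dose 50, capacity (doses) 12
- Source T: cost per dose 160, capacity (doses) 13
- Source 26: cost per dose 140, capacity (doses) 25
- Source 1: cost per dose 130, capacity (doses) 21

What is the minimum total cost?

6270

Use providers in increasing cost order.
Source J at 50: take all 12 doses ; 42 still needed.
Source 1 (130): use full 21 ; 21 doses to go.
Source 26 (140): take the remaining 21 ; done.
Source T: unused.
Cost = 12×50 + 21×130 + 21×140 = 6270.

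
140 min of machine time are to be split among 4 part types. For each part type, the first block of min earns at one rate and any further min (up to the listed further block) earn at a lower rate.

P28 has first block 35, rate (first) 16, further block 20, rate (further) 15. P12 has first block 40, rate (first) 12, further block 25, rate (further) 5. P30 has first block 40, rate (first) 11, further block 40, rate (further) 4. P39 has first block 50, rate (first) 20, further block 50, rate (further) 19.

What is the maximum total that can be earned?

Order all 8 blocks by rate: P39/T1 20 > P39/T2 19 > P28/T1 16 > P28/T2 15 > P12/T1 12 > P30/T1 11 > P12/T2 5 > P30/T2 4.
Fill P39 T1 block (50 at 20) ; 90 left.
P39/T2 (19): +50 ; 40 left.
Fill P28 T1 block (35 at 16) ; 5 left.
P28 T2 at 15: only 5 left, fill 5.
Total = 20×50 + 19×50 + 16×35 + 15×5 = 2585.

2585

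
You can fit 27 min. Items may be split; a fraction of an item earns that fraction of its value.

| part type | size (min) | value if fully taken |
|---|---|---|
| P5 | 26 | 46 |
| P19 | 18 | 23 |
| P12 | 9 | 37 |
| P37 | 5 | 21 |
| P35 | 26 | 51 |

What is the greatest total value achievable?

83.5

Rank by value-to-size ratio: P37 21/5≈4.2, P12 37/9≈4.11, P35 51/26≈1.96, P5 46/26≈1.77, P19 23/18≈1.28.
All 5 min of P37 fit (value 21) — 22 remain.
All 9 min of P12 fit (value 37) — 13 remain.
Fill the last 13 min with part of P35: 13/26 of it earns 25.5.
Total value = 83.5.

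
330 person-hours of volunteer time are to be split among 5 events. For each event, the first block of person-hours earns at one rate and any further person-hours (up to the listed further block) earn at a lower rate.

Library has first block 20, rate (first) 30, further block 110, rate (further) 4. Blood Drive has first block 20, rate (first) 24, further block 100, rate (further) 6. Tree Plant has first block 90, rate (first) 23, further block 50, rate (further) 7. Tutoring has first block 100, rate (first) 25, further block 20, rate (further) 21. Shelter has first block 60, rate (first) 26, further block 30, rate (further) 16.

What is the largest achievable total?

7950

Treat each block as its own option and order by rate: Library/tier1 30 > Shelter/tier1 26 > Tutoring/tier1 25 > Blood Drive/tier1 24 > Tree Plant/tier1 23 > Tutoring/tier2 21 > Shelter/tier2 16 > Tree Plant/tier2 7 > Blood Drive/tier2 6 > Library/tier2 4.
Fill Library tier1 block (20 at 30) ; 310 left.
Shelter/tier1 (26): +60 ; 250 left.
Tutoring/tier1 (25): +100 ; 150 left.
Blood Drive tier1 at 24: fill all 20 ; 130 left.
Fill Tree Plant tier1 block (90 at 23) ; 40 left.
Tutoring/tier2 (21): +20 ; 20 left.
Shelter tier2 at 16: only 20 left, fill 20.
Total = 30×20 + 26×60 + 25×100 + 24×20 + 23×90 + 21×20 + 16×20 = 7950.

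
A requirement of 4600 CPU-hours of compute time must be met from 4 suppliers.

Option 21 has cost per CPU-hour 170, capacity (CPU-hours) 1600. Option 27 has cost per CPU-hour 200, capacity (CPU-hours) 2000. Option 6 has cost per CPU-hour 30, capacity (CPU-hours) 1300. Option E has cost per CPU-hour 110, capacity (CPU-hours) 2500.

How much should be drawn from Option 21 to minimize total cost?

800

Cheapest first:
Take 1300 from Option 6 at 30 → need 3300 more.
Take 2500 from Option E at 110 → need 800 more.
Option 21 at 170: take 800 of its 1600 → requirement met.
Option 27: unused.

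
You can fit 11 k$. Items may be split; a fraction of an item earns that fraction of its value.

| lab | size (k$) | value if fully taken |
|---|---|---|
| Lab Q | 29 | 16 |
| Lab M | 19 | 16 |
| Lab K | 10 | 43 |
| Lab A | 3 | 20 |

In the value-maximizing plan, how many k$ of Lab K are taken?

Rank by value-to-size ratio: Lab A 20/3≈6.67, Lab K 43/10≈4.3, Lab M 16/19≈0.842, Lab Q 16/29≈0.552.
Lab A: take in full, 3 k$ for value 20 — 8 left.
8 k$ left: a 8/10 share of Lab K gives 43×8/10 = 34.4.

8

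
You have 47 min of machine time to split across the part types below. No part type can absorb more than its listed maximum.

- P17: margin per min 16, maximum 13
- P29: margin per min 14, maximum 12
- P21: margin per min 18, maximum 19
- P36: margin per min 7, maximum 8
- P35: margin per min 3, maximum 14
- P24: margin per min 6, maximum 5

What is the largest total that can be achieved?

739

Rank by margin per min: P21 18 > P17 16 > P29 14 > P36 7 > P24 6 > P35 3.
P21: +19 to 19 (cap) → 28 left.
P17 takes 13 to reach its cap of 13 → 15 left.
Give P29 12 to hit its cap of 12 → 3 left.
P36 has room for 8 but only 3 remain, so it gets 3.
Total = 16×13 + 14×12 + 18×19 + 7×3 = 739.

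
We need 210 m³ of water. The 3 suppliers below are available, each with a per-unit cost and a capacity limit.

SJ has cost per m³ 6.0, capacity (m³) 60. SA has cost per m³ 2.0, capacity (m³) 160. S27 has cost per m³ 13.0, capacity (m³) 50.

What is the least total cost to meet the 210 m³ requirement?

620

Use suppliers in increasing cost order.
SA (2.0): use full 160 ; 50 m³ to go.
SJ at 6.0: take 50 of its 60 ; requirement met.
S27: unused.
Cost = 160×2.0 + 50×6.0 = 620.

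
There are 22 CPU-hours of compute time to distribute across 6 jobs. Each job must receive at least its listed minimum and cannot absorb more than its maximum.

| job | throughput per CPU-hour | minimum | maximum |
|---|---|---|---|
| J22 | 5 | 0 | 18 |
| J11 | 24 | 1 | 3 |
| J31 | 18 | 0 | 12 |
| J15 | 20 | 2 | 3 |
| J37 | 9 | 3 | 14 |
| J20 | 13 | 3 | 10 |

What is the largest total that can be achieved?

378

Meeting every minimum uses 0+1+0+2+3+3 = 9 CPU-hours, leaving 13.
Highest throughput per CPU-hour first: J11 24 > J15 20 > J31 18 > J20 13 > J37 9 > J22 5.
J11 takes 2 more to reach its cap of 3 → 11 left.
J15: +1 to 3 (cap) → 10 left.
J31: +10 (room for 12) → 10. Pool exhausted.
Total = 24×3 + 18×10 + 20×3 + 9×3 + 13×3 = 378.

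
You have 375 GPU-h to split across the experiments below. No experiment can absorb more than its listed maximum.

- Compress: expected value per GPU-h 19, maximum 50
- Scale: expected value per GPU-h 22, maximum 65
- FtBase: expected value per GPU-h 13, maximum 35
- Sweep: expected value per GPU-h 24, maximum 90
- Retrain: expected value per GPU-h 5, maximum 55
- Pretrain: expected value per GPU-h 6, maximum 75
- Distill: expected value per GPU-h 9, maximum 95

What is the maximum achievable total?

Rank by expected value per GPU-h: Sweep 24 > Scale 22 > Compress 19 > FtBase 13 > Distill 9 > Pretrain 6 > Retrain 5.
Sweep takes 90 to reach its cap of 90 → 285 left.
Scale takes 65 to reach its cap of 65 → 220 left.
Give Compress 50 to hit its cap of 50 → 170 left.
Give FtBase 35 to hit its cap of 35 → 135 left.
Distill takes 95 to reach its cap of 95 → 40 left.
Only 40 left; Pretrain takes them to reach 40.
Total = 19×50 + 22×65 + 13×35 + 24×90 + 6×40 + 9×95 = 6090.

6090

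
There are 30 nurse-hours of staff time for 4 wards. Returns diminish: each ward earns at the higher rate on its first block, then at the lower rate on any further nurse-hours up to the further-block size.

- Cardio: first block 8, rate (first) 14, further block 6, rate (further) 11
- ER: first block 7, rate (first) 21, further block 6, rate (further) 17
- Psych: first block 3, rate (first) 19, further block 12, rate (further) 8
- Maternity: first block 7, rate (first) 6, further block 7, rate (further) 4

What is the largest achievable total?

Treat each block as its own option and order by rate: ER/T1 21 > Psych/T1 19 > ER/T2 17 > Cardio/T1 14 > Cardio/T2 11 > Psych/T2 8 > Maternity/T1 6 > Maternity/T2 4.
ER/T1 (21): +7 ; 23 left.
Fill Psych T1 block (3 at 19) ; 20 left.
ER/T2 (17): +6 ; 14 left.
Cardio T1 at 14: fill all 8 ; 6 left.
Cardio/T2 (11): +6 ; 0 left.
Total = 21×7 + 19×3 + 17×6 + 14×8 + 11×6 = 484.

484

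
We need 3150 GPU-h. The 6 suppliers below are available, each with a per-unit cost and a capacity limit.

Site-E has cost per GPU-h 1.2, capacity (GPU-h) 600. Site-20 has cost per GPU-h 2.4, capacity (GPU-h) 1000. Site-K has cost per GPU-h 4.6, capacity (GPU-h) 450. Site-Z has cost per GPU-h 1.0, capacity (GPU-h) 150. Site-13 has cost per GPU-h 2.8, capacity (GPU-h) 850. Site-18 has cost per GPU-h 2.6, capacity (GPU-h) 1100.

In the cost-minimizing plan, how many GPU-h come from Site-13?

Cheapest first:
Site-Z at 1.0: take all 150 GPU-h — 3000 still needed.
Take 600 from Site-E at 1.2 — need 2400 more.
Site-20 (2.4): use full 1000 — 1400 GPU-h to go.
Site-18 (2.6): use full 1100 — 300 GPU-h to go.
Site-13 (2.8): take the remaining 300 — done.
Site-K: unused.

300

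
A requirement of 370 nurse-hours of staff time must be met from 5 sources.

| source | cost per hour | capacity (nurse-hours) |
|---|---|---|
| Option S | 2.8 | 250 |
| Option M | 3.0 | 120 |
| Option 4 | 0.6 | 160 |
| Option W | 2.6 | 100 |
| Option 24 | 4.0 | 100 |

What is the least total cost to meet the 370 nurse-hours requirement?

Fill from the cheapest source first.
Take 160 from Option 4 at 0.6 ; need 210 more.
Take 100 from Option W at 2.6 ; need 110 more.
Take 110 from Option S at 2.8 to finish.
Option M, Option 24: unused.
Cost = 160×0.6 + 100×2.6 + 110×2.8 = 664.

664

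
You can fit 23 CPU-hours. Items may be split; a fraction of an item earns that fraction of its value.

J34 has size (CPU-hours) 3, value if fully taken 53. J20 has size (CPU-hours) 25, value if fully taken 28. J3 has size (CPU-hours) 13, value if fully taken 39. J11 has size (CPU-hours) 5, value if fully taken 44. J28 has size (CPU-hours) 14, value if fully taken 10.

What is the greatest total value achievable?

Sort by value density: J34 53/3≈17.7, J11 44/5≈8.8, J3 39/13≈3, J20 28/25≈1.12, J28 10/14≈0.714.
Take all of J34 (3 CPU-hours, value 53) — 20 CPU-hours left.
All 5 CPU-hours of J11 fit (value 44) — 15 remain.
Take all of J3 (13 CPU-hours, value 39) — 2 CPU-hours left.
Only 2 CPU-hours remain; take 2/25 of J20 for value 28×2/25 = 2.24.
Total value = 138.24.

138.24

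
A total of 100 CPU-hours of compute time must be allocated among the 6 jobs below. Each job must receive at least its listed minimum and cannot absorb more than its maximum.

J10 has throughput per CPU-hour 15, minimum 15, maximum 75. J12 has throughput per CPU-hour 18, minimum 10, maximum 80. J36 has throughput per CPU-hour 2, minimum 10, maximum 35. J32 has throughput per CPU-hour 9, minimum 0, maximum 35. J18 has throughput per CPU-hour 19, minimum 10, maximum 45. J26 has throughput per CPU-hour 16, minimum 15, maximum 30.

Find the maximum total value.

1610

Meeting every minimum uses 15+10+10+0+10+15 = 60 CPU-hours, leaving 40.
Highest throughput per CPU-hour first: J18 19 > J12 18 > J26 16 > J10 15 > J32 9 > J36 2.
J18 takes 35 more to reach its cap of 45 ; 5 left.
J12 has room for 70 more but only 5 remain, so it gets 15.
Total = 15×15 + 18×15 + 2×10 + 19×45 + 16×15 = 1610.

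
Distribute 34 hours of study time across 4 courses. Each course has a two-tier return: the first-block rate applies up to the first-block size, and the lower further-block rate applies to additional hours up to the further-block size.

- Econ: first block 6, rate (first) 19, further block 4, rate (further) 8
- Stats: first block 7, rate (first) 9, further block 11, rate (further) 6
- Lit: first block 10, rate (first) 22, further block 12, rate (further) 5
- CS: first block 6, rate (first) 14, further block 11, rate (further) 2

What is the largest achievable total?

Order all 8 blocks by rate: Lit/T1 22 > Econ/T1 19 > CS/T1 14 > Stats/T1 9 > Econ/T2 8 > Stats/T2 6 > Lit/T2 5 > CS/T2 2.
Fill Lit T1 block (10 at 22) → 24 left.
Econ T1 at 19: fill all 6 → 18 left.
CS T1 at 14: fill all 6 → 12 left.
Fill Stats T1 block (7 at 9) → 5 left.
Econ/T2 (8): +4 → 1 left.
Stats T2 at 6: only 1 left, fill 1.
Total = 22×10 + 19×6 + 14×6 + 9×7 + 8×4 + 6×1 = 519.

519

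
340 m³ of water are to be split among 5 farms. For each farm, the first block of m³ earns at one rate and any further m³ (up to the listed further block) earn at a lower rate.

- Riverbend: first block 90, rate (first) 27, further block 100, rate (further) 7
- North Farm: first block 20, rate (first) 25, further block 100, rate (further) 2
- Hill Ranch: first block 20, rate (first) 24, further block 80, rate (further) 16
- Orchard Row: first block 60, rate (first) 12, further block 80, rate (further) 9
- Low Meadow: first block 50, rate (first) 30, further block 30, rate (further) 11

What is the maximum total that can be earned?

Treat each block as its own option and order by rate: Low Meadow/first 30 > Riverbend/first 27 > North Farm/first 25 > Hill Ranch/first 24 > Hill Ranch/second 16 > Orchard Row/first 12 > Low Meadow/second 11 > Orchard Row/second 9 > Riverbend/second 7 > North Farm/second 2.
Low Meadow/first (30): +50 — 290 left.
Riverbend/first (27): +90 — 200 left.
North Farm/first (25): +20 — 180 left.
Hill Ranch/first (24): +20 — 160 left.
Hill Ranch second at 16: fill all 80 — 80 left.
Orchard Row first at 12: fill all 60 — 20 left.
20 remain; put them into Low Meadow second at 11.
Total = 30×50 + 27×90 + 25×20 + 24×20 + 16×80 + 12×60 + 11×20 = 7130.

7130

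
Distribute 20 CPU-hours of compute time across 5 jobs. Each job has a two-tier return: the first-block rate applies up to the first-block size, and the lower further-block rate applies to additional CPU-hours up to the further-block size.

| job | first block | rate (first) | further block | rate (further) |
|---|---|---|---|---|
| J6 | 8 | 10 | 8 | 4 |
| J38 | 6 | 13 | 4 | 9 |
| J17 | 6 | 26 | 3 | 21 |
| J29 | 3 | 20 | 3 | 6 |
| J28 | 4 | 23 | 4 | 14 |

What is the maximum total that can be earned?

Treat each block as its own option and order by rate: J17/tier1 26 > J28/tier1 23 > J17/tier2 21 > J29/tier1 20 > J28/tier2 14 > J38/tier1 13 > J6/tier1 10 > J38/tier2 9 > J29/tier2 6 > J6/tier2 4.
J17 tier1 at 26: fill all 6 — 14 left.
J28 tier1 at 23: fill all 4 — 10 left.
J17/tier2 (21): +3 — 7 left.
Fill J29 tier1 block (3 at 20) — 4 left.
Fill J28 tier2 block (4 at 14) — 0 left.
Total = 26×6 + 23×4 + 21×3 + 20×3 + 14×4 = 427.

427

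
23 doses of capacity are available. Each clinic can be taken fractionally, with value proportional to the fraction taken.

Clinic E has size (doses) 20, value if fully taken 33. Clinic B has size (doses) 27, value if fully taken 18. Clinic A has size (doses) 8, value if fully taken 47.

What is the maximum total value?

Best value per unit of size first: Clinic A 47/8≈5.88, Clinic E 33/20≈1.65, Clinic B 18/27≈0.667.
All 8 doses of Clinic A fit (value 47) ; 15 remain.
Fill the last 15 doses with part of Clinic E: 15/20 of it earns 24.75.
Total value = 71.75.

71.75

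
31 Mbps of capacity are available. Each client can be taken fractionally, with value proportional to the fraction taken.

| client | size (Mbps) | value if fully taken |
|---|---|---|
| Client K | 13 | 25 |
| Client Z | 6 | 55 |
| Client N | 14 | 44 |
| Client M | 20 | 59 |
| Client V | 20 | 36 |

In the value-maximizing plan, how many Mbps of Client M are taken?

Sort by value density: Client Z 55/6≈9.17, Client N 44/14≈3.14, Client M 59/20≈2.95, Client K 25/13≈1.92, Client V 36/20≈1.8.
All 6 Mbps of Client Z fit (value 55) — 25 remain.
Client N: take in full, 14 Mbps for value 44 — 11 left.
11 Mbps left: a 11/20 share of Client M gives 59×11/20 = 32.45.

11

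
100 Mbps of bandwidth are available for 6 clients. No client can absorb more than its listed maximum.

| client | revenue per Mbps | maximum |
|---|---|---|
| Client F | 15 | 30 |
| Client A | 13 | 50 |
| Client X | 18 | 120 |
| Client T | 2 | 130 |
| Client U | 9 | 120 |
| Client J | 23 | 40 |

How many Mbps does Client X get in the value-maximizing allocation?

60

Rank by revenue per Mbps: Client J 23 > Client X 18 > Client F 15 > Client A 13 > Client U 9 > Client T 2.
Client J: +40 to 40 (cap) ; 60 left.
Client X: +60 (room for 120) → 60. Pool exhausted.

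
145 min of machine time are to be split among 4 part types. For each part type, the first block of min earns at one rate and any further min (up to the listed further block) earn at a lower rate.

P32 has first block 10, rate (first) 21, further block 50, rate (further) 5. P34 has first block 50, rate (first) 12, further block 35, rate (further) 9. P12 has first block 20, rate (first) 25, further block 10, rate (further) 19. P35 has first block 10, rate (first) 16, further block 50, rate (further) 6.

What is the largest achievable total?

Treat each block as its own option and order by rate: P12/tier1 25 > P32/tier1 21 > P12/tier2 19 > P35/tier1 16 > P34/tier1 12 > P34/tier2 9 > P35/tier2 6 > P32/tier2 5.
P12/tier1 (25): +20 ; 125 left.
P32 tier1 at 21: fill all 10 ; 115 left.
P12/tier2 (19): +10 ; 105 left.
P35/tier1 (16): +10 ; 95 left.
Fill P34 tier1 block (50 at 12) ; 45 left.
Fill P34 tier2 block (35 at 9) ; 10 left.
P35 tier2 at 6: only 10 left, fill 10.
Total = 25×20 + 21×10 + 19×10 + 16×10 + 12×50 + 9×35 + 6×10 = 2035.

2035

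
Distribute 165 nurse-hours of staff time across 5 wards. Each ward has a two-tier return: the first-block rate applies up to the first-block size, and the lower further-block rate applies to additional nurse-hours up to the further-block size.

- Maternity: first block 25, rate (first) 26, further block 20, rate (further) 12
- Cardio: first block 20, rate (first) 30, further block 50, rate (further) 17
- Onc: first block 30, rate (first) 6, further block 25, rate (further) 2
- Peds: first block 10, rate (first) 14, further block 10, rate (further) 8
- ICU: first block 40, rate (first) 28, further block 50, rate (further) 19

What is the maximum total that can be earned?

Treat each block as its own option and order by rate: Cardio/tier1 30 > ICU/tier1 28 > Maternity/tier1 26 > ICU/tier2 19 > Cardio/tier2 17 > Peds/tier1 14 > Maternity/tier2 12 > Peds/tier2 8 > Onc/tier1 6 > Onc/tier2 2.
Cardio/tier1 (30): +20 → 145 left.
Fill ICU tier1 block (40 at 28) → 105 left.
Maternity tier1 at 26: fill all 25 → 80 left.
ICU/tier2 (19): +50 → 30 left.
Cardio/tier2: +30 of 50 at 17; pool empty.
Total = 30×20 + 28×40 + 26×25 + 19×50 + 17×30 = 3830.

3830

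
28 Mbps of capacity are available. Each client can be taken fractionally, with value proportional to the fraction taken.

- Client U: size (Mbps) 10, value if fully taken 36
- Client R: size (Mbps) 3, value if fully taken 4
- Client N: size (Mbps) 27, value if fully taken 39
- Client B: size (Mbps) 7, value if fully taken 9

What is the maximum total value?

Rank by value-to-size ratio: Client U 36/10≈3.6, Client N 39/27≈1.44, Client R 4/3≈1.33, Client B 9/7≈1.29.
Take all of Client U (10 Mbps, value 36) — 18 Mbps left.
Fill the last 18 Mbps with part of Client N: 18/27 of it earns 26.
Total value = 62.

62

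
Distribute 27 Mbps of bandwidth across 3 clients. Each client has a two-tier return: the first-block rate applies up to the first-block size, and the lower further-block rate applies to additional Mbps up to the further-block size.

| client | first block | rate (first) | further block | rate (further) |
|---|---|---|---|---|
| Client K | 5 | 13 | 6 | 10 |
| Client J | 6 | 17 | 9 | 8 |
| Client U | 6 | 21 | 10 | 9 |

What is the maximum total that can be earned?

389

Rank every tier by rate: Client U/first 21 > Client J/first 17 > Client K/first 13 > Client K/second 10 > Client U/second 9 > Client J/second 8.
Client U first at 21: fill all 6 → 21 left.
Client J/first (17): +6 → 15 left.
Client K first at 13: fill all 5 → 10 left.
Fill Client K second block (6 at 10) → 4 left.
Client U second at 9: only 4 left, fill 4.
Total = 21×6 + 17×6 + 13×5 + 10×6 + 9×4 = 389.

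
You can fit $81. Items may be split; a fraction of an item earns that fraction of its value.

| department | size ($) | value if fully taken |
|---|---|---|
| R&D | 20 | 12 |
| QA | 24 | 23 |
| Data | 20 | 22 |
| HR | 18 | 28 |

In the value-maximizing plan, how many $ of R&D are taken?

19

Sort by value density: HR 28/18≈1.56, Data 22/20≈1.1, QA 23/24≈0.958, R&D 12/20≈0.6.
All 18 $ of HR fit (value 28) → 63 remain.
Data: take in full, 20 $ for value 22 → 43 left.
All 24 $ of QA fit (value 23) → 19 remain.
Only 19 $ remain; take 19/20 of R&D for value 12×19/20 = 11.4.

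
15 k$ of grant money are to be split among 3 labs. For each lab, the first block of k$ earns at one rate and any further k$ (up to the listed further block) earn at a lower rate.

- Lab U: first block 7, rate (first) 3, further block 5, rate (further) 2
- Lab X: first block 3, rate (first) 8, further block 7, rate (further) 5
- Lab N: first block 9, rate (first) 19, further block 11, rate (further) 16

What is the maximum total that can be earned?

Order all 6 blocks by rate: Lab N/tier1 19 > Lab N/tier2 16 > Lab X/tier1 8 > Lab X/tier2 5 > Lab U/tier1 3 > Lab U/tier2 2.
Fill Lab N tier1 block (9 at 19) → 6 left.
Lab N/tier2: +6 of 11 at 16; pool empty.
Total = 19×9 + 16×6 = 267.

267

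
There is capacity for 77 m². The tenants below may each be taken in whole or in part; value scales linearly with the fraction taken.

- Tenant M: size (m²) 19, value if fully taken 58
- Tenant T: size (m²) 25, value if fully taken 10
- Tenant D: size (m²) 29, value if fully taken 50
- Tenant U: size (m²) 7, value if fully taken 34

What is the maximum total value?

Sort by value density: Tenant U 34/7≈4.86, Tenant M 58/19≈3.05, Tenant D 50/29≈1.72, Tenant T 10/25≈0.4.
All 7 m² of Tenant U fit (value 34) — 70 remain.
All 19 m² of Tenant M fit (value 58) — 51 remain.
Take all of Tenant D (29 m², value 50) — 22 m² left.
Only 22 m² remain; take 22/25 of Tenant T for value 10×22/25 = 8.8.
Total value = 150.8.

150.8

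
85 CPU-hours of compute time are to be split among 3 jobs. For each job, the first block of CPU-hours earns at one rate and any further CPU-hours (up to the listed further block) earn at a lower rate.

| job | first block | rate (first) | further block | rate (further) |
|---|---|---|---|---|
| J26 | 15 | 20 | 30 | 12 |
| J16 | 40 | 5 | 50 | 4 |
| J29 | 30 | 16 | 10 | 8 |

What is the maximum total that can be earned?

1220

Order all 6 blocks by rate: J26/first 20 > J29/first 16 > J26/second 12 > J29/second 8 > J16/first 5 > J16/second 4.
J26/first (20): +15 ; 70 left.
Fill J29 first block (30 at 16) ; 40 left.
Fill J26 second block (30 at 12) ; 10 left.
Fill J29 second block (10 at 8) ; 0 left.
Total = 20×15 + 16×30 + 12×30 + 8×10 = 1220.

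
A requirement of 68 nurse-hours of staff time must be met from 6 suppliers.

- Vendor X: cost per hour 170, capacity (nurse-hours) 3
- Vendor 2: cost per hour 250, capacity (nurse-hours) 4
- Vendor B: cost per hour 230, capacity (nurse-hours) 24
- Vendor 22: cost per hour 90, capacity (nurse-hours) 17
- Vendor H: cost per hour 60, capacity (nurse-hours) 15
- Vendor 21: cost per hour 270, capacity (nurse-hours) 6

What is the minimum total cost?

Use suppliers in increasing cost order.
Take 15 from Vendor H at 60 — need 53 more.
Vendor 22 at 90: take all 17 nurse-hours — 36 still needed.
Vendor X at 170: take all 3 nurse-hours — 33 still needed.
Take 24 from Vendor B at 230 — need 9 more.
Vendor 2 at 250: take all 4 nurse-hours — 5 still needed.
Vendor 21 (270): take the remaining 5 — done.
Cost = 15×60 + 17×90 + 3×170 + 24×230 + 4×250 + 5×270 = 10810.

10810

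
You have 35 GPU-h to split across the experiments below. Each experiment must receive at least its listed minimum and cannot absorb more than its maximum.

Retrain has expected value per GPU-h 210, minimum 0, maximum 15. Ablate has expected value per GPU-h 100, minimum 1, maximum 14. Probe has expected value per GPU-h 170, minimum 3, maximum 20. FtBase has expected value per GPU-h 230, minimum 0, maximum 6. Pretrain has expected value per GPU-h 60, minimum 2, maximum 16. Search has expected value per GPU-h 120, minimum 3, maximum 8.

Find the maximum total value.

6470

Meeting every minimum uses 0+1+3+0+2+3 = 9 GPU-h, leaving 26.
Order the experiments by expected value per GPU-h: FtBase 230 > Retrain 210 > Probe 170 > Search 120 > Ablate 100 > Pretrain 60.
FtBase takes 6 more to reach its cap of 6 ; 20 left.
Give Retrain 15 more to hit its cap of 15 ; 5 left.
Probe: +5 (room for 17) → 8. Pool exhausted.
Total = 210×15 + 100×1 + 170×8 + 230×6 + 60×2 + 120×3 = 6470.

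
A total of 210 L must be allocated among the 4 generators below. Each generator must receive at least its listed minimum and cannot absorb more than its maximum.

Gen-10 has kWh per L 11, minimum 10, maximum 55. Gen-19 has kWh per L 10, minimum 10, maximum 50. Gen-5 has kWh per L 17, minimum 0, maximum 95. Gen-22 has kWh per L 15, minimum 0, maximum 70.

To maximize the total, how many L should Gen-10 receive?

35

Meeting every minimum uses 10+10+0+0 = 20 L, leaving 190.
Highest kWh per L first: Gen-5 17 > Gen-22 15 > Gen-10 11 > Gen-19 10.
Gen-5 takes 95 more to reach its cap of 95 — 95 left.
Gen-22 takes 70 more to reach its cap of 70 — 25 left.
Only 25 left; Gen-10 takes them to reach 35.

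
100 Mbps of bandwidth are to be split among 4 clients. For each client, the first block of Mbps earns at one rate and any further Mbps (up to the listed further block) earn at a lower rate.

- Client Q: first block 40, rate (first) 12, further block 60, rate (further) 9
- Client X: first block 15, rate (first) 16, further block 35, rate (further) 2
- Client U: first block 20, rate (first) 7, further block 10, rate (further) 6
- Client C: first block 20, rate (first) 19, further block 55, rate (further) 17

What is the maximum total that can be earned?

Treat each block as its own option and order by rate: Client C/T1 19 > Client C/T2 17 > Client X/T1 16 > Client Q/T1 12 > Client Q/T2 9 > Client U/T1 7 > Client U/T2 6 > Client X/T2 2.
Client C/T1 (19): +20 — 80 left.
Fill Client C T2 block (55 at 17) — 25 left.
Client X/T1 (16): +15 — 10 left.
10 remain; put them into Client Q T1 at 12.
Total = 19×20 + 17×55 + 16×15 + 12×10 = 1675.

1675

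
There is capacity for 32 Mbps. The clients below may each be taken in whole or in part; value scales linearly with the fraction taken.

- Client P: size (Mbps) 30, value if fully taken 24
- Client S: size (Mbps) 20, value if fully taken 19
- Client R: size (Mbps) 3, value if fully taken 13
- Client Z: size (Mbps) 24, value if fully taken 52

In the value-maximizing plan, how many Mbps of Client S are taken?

5

Rank by value-to-size ratio: Client R 13/3≈4.33, Client Z 52/24≈2.17, Client S 19/20≈0.95, Client P 24/30≈0.8.
Take all of Client R (3 Mbps, value 13) — 29 Mbps left.
Client Z: take in full, 24 Mbps for value 52 — 5 left.
Only 5 Mbps remain; take 5/20 of Client S for value 19×5/20 = 4.75.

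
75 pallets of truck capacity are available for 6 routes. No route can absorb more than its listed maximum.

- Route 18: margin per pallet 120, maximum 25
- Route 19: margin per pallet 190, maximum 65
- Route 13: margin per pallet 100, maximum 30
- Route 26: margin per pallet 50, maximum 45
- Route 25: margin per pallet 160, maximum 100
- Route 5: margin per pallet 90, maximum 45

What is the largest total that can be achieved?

Order the routes by margin per pallet: Route 19 190 > Route 25 160 > Route 18 120 > Route 13 100 > Route 5 90 > Route 26 50.
Give Route 19 65 to hit its cap of 65 → 10 left.
Only 10 left; Route 25 takes them to reach 10.
Total = 190×65 + 160×10 = 13950.

13950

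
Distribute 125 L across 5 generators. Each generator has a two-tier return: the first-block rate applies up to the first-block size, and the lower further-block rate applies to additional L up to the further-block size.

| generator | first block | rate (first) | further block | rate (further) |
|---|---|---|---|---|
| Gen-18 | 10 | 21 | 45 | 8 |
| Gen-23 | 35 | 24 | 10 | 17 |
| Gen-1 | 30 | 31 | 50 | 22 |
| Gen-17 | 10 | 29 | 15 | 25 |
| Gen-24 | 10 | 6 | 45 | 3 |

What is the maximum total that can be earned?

Rank every tier by rate: Gen-1/first 31 > Gen-17/first 29 > Gen-17/second 25 > Gen-23/first 24 > Gen-1/second 22 > Gen-18/first 21 > Gen-23/second 17 > Gen-18/second 8 > Gen-24/first 6 > Gen-24/second 3.
Gen-1 first at 31: fill all 30 — 95 left.
Fill Gen-17 first block (10 at 29) — 85 left.
Gen-17 second at 25: fill all 15 — 70 left.
Gen-23/first (24): +35 — 35 left.
Gen-1/second: +35 of 50 at 22; pool empty.
Total = 31×30 + 29×10 + 25×15 + 24×35 + 22×35 = 3205.

3205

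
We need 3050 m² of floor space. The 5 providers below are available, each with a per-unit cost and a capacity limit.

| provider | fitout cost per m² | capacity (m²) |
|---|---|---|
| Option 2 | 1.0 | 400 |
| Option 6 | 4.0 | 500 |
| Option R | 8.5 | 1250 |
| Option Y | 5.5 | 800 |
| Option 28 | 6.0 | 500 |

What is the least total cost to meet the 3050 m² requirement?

17025

Use providers in increasing cost order.
Option 2 (1.0): use full 400 — 2650 m² to go.
Option 6 (4.0): use full 500 — 2150 m² to go.
Option Y (5.5): use full 800 — 1350 m² to go.
Option 28 (6.0): use full 500 — 850 m² to go.
Take 850 from Option R at 8.5 to finish.
Cost = 400×1.0 + 500×4.0 + 800×5.5 + 500×6.0 + 850×8.5 = 17025.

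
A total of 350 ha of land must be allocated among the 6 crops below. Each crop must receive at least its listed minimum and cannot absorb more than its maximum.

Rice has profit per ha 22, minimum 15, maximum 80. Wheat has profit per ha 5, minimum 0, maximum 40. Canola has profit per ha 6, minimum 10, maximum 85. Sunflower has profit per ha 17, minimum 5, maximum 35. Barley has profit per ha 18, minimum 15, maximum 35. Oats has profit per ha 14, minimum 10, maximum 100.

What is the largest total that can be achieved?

Meeting every minimum uses 15+0+10+5+15+10 = 55 ha, leaving 295.
Highest profit per ha first: Rice 22 > Barley 18 > Sunflower 17 > Oats 14 > Canola 6 > Wheat 5.
Rice takes 65 more to reach its cap of 80 → 230 left.
Barley: +20 to 35 (cap) → 210 left.
Sunflower: +30 to 35 (cap) → 180 left.
Oats takes 90 more to reach its cap of 100 → 90 left.
Give Canola 75 more to hit its cap of 85 → 15 left.
Wheat: +15 (room for 40) → 15. Pool exhausted.
Total = 22×80 + 5×15 + 6×85 + 17×35 + 18×35 + 14×100 = 4970.

4970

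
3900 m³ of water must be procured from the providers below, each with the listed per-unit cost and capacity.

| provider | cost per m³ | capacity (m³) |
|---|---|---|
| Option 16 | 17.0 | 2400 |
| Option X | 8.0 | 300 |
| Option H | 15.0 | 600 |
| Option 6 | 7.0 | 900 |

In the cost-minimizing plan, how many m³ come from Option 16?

2100

Fill from the cheapest provider first.
Take 900 from Option 6 at 7.0 → need 3000 more.
Option X at 8.0: take all 300 m³ → 2700 still needed.
Take 600 from Option H at 15.0 → need 2100 more.
Take 2100 from Option 16 at 17.0 to finish.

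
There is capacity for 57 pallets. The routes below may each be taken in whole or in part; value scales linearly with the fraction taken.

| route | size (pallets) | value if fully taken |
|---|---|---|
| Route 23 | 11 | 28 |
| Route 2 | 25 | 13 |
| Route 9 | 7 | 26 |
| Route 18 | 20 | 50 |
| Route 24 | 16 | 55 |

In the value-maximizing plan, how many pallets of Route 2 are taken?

Sort by value density: Route 9 26/7≈3.71, Route 24 55/16≈3.44, Route 23 28/11≈2.55, Route 18 50/20≈2.5, Route 2 13/25≈0.52.
All 7 pallets of Route 9 fit (value 26) ; 50 remain.
All 16 pallets of Route 24 fit (value 55) ; 34 remain.
All 11 pallets of Route 23 fit (value 28) ; 23 remain.
Take all of Route 18 (20 pallets, value 50) ; 3 pallets left.
Fill the last 3 pallets with part of Route 2: 3/25 of it earns 1.56.

3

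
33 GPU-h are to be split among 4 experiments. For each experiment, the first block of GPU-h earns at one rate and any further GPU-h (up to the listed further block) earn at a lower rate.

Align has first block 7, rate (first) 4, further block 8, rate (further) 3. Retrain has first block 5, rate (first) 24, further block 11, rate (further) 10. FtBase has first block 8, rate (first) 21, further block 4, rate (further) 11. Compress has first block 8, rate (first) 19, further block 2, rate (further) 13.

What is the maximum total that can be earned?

570

Rank every tier by rate: Retrain/first 24 > FtBase/first 21 > Compress/first 19 > Compress/second 13 > FtBase/second 11 > Retrain/second 10 > Align/first 4 > Align/second 3.
Fill Retrain first block (5 at 24) ; 28 left.
Fill FtBase first block (8 at 21) ; 20 left.
Fill Compress first block (8 at 19) ; 12 left.
Compress second at 13: fill all 2 ; 10 left.
FtBase/second (11): +4 ; 6 left.
Retrain second at 10: only 6 left, fill 6.
Total = 24×5 + 21×8 + 19×8 + 13×2 + 11×4 + 10×6 = 570.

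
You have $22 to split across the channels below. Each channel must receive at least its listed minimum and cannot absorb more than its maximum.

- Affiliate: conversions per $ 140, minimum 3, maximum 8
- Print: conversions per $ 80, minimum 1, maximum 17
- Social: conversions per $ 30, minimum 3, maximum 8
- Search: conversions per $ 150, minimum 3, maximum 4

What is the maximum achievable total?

Meeting every minimum uses 3+1+3+3 = 10 $, leaving 12.
Rank by conversions per $: Search 150 > Affiliate 140 > Print 80 > Social 30.
Search: +1 to 4 (cap) ; 11 left.
Affiliate takes 5 more to reach its cap of 8 ; 6 left.
Print has room for 16 more but only 6 remain, so it gets 7.
Total = 140×8 + 80×7 + 30×3 + 150×4 = 2370.

2370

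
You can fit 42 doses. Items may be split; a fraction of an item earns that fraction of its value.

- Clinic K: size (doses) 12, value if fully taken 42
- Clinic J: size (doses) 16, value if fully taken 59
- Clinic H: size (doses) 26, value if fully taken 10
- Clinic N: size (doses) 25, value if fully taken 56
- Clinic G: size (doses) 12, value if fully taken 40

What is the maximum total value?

Sort by value density: Clinic J 59/16≈3.69, Clinic K 42/12≈3.5, Clinic G 40/12≈3.33, Clinic N 56/25≈2.24, Clinic H 10/26≈0.385.
Clinic J: take in full, 16 doses for value 59 — 26 left.
Take all of Clinic K (12 doses, value 42) — 14 doses left.
Clinic G: take in full, 12 doses for value 40 — 2 left.
Only 2 doses remain; take 2/25 of Clinic N for value 56×2/25 = 4.48.
Total value = 145.48.

145.48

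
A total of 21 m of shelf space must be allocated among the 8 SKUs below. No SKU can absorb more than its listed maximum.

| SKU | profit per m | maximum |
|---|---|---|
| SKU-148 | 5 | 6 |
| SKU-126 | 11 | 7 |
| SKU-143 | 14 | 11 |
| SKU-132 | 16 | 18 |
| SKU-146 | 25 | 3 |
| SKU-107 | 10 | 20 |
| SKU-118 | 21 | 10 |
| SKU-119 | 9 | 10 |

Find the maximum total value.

413

Highest profit per m first: SKU-146 25 > SKU-118 21 > SKU-132 16 > SKU-143 14 > SKU-126 11 > SKU-107 10 > SKU-119 9 > SKU-148 5.
Give SKU-146 3 to hit its cap of 3 — 18 left.
SKU-118 takes 10 to reach its cap of 10 — 8 left.
SKU-132 has room for 18 but only 8 remain, so it gets 8.
Total = 16×8 + 25×3 + 21×10 = 413.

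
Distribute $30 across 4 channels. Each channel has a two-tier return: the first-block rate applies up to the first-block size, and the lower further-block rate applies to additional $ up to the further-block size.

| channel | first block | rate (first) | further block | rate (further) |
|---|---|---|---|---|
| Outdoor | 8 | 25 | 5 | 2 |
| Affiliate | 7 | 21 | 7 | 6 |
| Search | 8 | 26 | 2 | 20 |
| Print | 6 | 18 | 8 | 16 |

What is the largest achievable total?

Order all 8 blocks by rate: Search/tier1 26 > Outdoor/tier1 25 > Affiliate/tier1 21 > Search/tier2 20 > Print/tier1 18 > Print/tier2 16 > Affiliate/tier2 6 > Outdoor/tier2 2.
Fill Search tier1 block (8 at 26) — 22 left.
Fill Outdoor tier1 block (8 at 25) — 14 left.
Fill Affiliate tier1 block (7 at 21) — 7 left.
Fill Search tier2 block (2 at 20) — 5 left.
Print tier1 at 18: only 5 left, fill 5.
Total = 26×8 + 25×8 + 21×7 + 20×2 + 18×5 = 685.

685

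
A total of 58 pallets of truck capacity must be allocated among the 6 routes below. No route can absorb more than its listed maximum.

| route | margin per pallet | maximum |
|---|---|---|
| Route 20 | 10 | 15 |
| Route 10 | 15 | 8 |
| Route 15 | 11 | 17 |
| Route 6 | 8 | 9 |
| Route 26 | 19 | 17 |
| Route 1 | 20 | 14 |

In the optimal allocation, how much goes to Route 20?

Rank by margin per pallet: Route 1 20 > Route 26 19 > Route 10 15 > Route 15 11 > Route 20 10 > Route 6 8.
Give Route 1 14 to hit its cap of 14 ; 44 left.
Give Route 26 17 to hit its cap of 17 ; 27 left.
Route 10: +8 to 8 (cap) ; 19 left.
Give Route 15 17 to hit its cap of 17 ; 2 left.
Only 2 left; Route 20 takes them to reach 2.

2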